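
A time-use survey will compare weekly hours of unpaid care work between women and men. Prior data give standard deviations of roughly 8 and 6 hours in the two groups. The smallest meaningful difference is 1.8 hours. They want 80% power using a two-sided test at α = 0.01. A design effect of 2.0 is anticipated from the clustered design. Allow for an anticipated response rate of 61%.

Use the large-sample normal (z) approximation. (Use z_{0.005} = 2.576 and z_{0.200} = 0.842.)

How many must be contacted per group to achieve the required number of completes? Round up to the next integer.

n = (z_{α/2} + z_β)² · (σ₁² + σ₂²) / δ²
  = (2.576 + 0.842)² · (8² + 6² = 100) / 1.8²
  = 11.6827 · 100 / 3.24
  = 360.58
Design effect: 2.0 × 360.58 = 721.16.
Adjust for 61% response: 721.16 / 0.61 = 1182.22.
Round up → n = 1183 per group.

n = 1183 per group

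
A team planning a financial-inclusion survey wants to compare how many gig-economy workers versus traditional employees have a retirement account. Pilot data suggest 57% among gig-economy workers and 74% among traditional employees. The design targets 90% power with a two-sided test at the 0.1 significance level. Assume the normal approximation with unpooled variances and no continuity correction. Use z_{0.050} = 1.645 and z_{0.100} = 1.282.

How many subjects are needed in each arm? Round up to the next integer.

n = 130 per group

n = (z_{α/2} + z_β)² · [p₁(1−p₁) + p₂(1−p₂)] / (p₁ − p₂)²
  = (1.645 + 1.282)² · (0.57·0.43 + 0.74·0.26) / (-0.17)²
  = (2.927)² · (0.2451 + 0.1924) / 0.0289
  = 8.5673 · 0.4375 / 0.0289
  = 129.70
Round up → n = 130 per group.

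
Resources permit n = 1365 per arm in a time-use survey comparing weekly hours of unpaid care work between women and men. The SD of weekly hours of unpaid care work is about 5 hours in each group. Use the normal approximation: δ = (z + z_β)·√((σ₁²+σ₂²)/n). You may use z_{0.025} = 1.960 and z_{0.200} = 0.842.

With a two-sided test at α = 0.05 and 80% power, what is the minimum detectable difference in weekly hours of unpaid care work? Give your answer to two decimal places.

Minimum detectable difference ≈ 0.54 hours

δ = (z_{α/2} + z_β) · √((σ₁²+σ₂²)/n)
  = (1.960 + 0.842) · √(50/1365)
  = 2.802 · √0.03663
  = 2.802 · 0.1914
  = 0.5363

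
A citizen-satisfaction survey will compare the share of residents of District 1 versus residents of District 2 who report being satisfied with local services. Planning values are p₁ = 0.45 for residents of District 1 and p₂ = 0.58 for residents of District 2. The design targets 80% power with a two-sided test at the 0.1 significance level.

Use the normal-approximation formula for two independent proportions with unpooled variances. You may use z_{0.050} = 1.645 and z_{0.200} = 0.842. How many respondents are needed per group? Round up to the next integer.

n = (z_{α/2} + z_β)² · [p₁(1−p₁) + p₂(1−p₂)] / (p₁ − p₂)²
  = (1.645 + 0.842)² · (0.45·0.55 + 0.58·0.42) / (-0.13)²
  = (2.487)² · (0.2475 + 0.2436) / 0.0169
  = 6.1852 · 0.4911 / 0.0169
  = 179.74
Round up → n = 180 per group.

n = 180 per group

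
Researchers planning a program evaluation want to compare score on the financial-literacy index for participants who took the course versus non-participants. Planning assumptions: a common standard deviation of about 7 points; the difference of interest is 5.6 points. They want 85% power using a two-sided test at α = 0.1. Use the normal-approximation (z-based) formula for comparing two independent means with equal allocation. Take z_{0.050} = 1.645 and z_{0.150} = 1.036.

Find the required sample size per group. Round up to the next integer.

n = 23 per group

n = (z_{α/2} + z_β)² · (σ₁² + σ₂²) / δ²
  = (1.645 + 1.036)² · (2·7² = 98) / 5.6²
  = 7.1878 · 98 / 31.36
  = 22.46
Round up → n = 23 per group.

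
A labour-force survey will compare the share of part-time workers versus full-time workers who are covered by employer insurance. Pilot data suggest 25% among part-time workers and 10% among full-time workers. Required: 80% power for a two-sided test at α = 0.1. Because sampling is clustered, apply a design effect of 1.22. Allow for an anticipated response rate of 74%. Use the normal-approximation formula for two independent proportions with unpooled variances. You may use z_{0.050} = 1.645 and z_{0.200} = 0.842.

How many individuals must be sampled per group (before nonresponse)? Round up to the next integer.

n = (z_{α/2} + z_β)² · [p₁(1−p₁) + p₂(1−p₂)] / (p₁ − p₂)²
  = (1.645 + 0.842)² · (0.25·0.75 + 0.10·0.90) / (0.15)²
  = (2.487)² · (0.1875 + 0.0900) / 0.0225
  = 6.1852 · 0.2775 / 0.0225
  = 76.28
Design effect: 1.22 × 76.28 = 93.07.
Adjust for 74% response: 93.07 / 0.74 = 125.77.
Round up → n = 126 per group.

n = 126 per group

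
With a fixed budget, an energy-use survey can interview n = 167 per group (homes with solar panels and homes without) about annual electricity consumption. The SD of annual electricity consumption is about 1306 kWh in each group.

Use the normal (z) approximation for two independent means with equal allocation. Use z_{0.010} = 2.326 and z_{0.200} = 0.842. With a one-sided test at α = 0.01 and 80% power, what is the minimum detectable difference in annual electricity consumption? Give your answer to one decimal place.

Minimum detectable difference ≈ 452.8 kWh

δ = (z_α + z_β) · √((σ₁²+σ₂²)/n)
  = (2.326 + 0.842) · √(3411272/167)
  = 3.168 · √20426.8
  = 3.168 · 142.9223
  = 452.7778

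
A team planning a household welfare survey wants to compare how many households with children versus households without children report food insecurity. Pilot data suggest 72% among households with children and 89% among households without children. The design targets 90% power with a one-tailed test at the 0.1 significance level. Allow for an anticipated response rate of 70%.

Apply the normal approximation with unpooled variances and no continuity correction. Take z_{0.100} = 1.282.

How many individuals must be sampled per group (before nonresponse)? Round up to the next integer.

n = 98 per group

n = (z_α + z_β)² · [p₁(1−p₁) + p₂(1−p₂)] / (p₁ − p₂)²
  = (1.282 + 1.282)² · (0.72·0.28 + 0.89·0.11) / (-0.17)²
  = (2.564)² · (0.2016 + 0.0979) / 0.0289
  = 6.5741 · 0.2995 / 0.0289
  = 68.13
Adjust for 70% response: 68.13 / 0.70 = 97.33.
Round up → n = 98 per group.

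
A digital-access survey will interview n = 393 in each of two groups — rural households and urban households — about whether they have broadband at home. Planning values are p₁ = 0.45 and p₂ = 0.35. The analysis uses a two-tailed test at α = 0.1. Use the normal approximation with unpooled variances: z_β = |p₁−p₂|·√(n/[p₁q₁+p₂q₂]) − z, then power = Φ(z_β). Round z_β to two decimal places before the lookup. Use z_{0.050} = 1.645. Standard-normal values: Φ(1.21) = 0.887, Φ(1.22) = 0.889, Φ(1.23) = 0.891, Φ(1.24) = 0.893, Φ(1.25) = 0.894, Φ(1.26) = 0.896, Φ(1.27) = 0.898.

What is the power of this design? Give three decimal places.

Power ≈ 0.891

z_β = |p₁−p₂|·√(n/[p₁q₁+p₂q₂]) − z_{α/2}
    = 0.10 · √(393/0.4750) − 1.645
    = 0.10 · 28.7640 − 1.645
    = 2.8764 − 1.645 = 1.2314 → 1.23
Power = Φ(1.23) = 0.891.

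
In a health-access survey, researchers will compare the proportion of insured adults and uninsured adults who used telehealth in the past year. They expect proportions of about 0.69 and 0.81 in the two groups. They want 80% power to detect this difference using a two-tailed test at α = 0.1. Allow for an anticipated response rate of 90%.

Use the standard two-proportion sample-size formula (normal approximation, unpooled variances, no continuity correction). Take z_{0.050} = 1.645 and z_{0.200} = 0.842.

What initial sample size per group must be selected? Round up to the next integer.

n = 176 per group

n = (z_{α/2} + z_β)² · [p₁(1−p₁) + p₂(1−p₂)] / (p₁ − p₂)²
  = (1.645 + 0.842)² · (0.69·0.31 + 0.81·0.19) / (-0.12)²
  = (2.487)² · (0.2139 + 0.1539) / 0.0144
  = 6.1852 · 0.3678 / 0.0144
  = 157.98
Adjust for 90% response: 157.98 / 0.90 = 175.53.
Round up → n = 176 per group.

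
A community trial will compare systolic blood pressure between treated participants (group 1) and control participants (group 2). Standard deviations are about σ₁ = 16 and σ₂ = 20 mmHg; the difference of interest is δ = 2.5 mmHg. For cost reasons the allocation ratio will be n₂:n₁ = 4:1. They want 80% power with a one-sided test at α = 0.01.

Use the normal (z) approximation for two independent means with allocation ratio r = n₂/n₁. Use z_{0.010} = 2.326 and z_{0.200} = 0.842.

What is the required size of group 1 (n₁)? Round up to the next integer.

n₁ = (z_α + z_β)² · (σ₁² + σ₂²/r) / δ²
   = (2.326 + 0.842)² · (16² + 20²/4) / 2.5²
   = 10.0362 · (256 + 100) / 6.25
   = 10.0362 · 356 / 6.25
   = 571.66
Round up → n₁ = 572; n₂ = r·n₁ = 4 × 572 = 2288.

n₁ = 572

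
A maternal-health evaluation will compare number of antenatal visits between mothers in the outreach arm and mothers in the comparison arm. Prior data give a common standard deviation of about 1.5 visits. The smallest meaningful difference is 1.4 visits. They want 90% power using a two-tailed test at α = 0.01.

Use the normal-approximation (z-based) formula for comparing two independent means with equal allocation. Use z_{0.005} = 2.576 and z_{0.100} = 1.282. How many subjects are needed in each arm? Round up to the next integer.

n = (z_{α/2} + z_β)² · (σ₁² + σ₂²) / δ²
  = (2.576 + 1.282)² · (2·1.5² = 4.5) / 1.4²
  = 14.8842 · 4.5 / 1.96
  = 34.17
Round up → n = 35 per group.

n = 35 per group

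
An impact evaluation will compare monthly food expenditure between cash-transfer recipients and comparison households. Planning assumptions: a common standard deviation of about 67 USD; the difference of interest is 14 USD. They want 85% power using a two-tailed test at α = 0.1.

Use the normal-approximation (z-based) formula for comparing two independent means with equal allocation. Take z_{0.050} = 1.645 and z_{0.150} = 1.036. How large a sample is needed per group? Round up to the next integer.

n = (z_{α/2} + z_β)² · (σ₁² + σ₂²) / δ²
  = (1.645 + 1.036)² · (2·67² = 8978) / 14²
  = 7.1878 · 8978 / 196
  = 329.24
Round up → n = 330 per group.

n = 330 per group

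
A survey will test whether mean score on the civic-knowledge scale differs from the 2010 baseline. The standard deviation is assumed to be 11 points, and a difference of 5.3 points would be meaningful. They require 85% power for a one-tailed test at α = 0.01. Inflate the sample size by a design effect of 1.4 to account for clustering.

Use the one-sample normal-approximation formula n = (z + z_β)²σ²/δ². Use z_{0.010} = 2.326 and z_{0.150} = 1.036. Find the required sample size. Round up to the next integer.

n = 69

n = (z_α + z_β)² · σ² / δ²
  = (2.326 + 1.036)² · 11² / 5.3²
  = 11.3030 · 121 / 28.09
  = 48.69
Design effect: 1.4 × 48.69 = 68.16.
Round up → n = 69.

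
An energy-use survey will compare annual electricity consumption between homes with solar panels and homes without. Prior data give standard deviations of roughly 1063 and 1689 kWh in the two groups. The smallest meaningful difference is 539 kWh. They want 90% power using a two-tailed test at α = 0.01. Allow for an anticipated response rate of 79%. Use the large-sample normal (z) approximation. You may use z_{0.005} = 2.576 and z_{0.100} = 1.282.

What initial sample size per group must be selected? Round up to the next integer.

n = (z_{α/2} + z_β)² · (σ₁² + σ₂²) / δ²
  = (2.576 + 1.282)² · (1063² + 1689² = 3982690) / 539²
  = 14.8842 · 3982690 / 290521
  = 204.04
Adjust for 79% response: 204.04 / 0.79 = 258.28.
Round up → n = 259 per group.

n = 259 per group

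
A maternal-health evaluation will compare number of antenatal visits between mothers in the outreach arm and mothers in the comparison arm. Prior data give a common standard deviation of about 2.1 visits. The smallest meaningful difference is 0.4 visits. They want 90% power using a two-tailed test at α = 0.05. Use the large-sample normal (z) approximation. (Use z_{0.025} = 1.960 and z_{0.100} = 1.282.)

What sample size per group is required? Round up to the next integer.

n = 580 per group

n = (z_{α/2} + z_β)² · (σ₁² + σ₂²) / δ²
  = (1.960 + 1.282)² · (2·2.1² = 8.82) / 0.4²
  = 10.5106 · 8.82 / 0.16
  = 579.39
Round up → n = 580 per group.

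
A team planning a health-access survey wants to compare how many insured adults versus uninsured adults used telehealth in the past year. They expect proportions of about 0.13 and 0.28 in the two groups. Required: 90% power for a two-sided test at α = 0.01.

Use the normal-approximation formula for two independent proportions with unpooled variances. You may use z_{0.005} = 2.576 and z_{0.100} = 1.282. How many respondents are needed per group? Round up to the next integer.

n = (z_{α/2} + z_β)² · [p₁(1−p₁) + p₂(1−p₂)] / (p₁ − p₂)²
  = (2.576 + 1.282)² · (0.13·0.87 + 0.28·0.72) / (-0.15)²
  = (3.858)² · (0.1131 + 0.2016) / 0.0225
  = 14.8842 · 0.3147 / 0.0225
  = 208.18
Round up → n = 209 per group.

n = 209 per group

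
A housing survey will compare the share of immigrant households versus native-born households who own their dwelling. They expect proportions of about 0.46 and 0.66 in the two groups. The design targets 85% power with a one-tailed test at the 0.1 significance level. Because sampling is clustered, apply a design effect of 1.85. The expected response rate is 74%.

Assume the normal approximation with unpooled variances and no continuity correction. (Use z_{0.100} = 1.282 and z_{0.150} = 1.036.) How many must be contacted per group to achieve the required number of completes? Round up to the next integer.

n = 159 per group

n = (z_α + z_β)² · [p₁(1−p₁) + p₂(1−p₂)] / (p₁ − p₂)²
  = (1.282 + 1.036)² · (0.46·0.54 + 0.66·0.34) / (-0.20)²
  = (2.318)² · (0.2484 + 0.2244) / 0.0400
  = 5.3731 · 0.4728 / 0.0400
  = 63.51
Design effect: 1.85 × 63.51 = 117.49.
Adjust for 74% response: 117.49 / 0.74 = 158.78.
Round up → n = 159 per group.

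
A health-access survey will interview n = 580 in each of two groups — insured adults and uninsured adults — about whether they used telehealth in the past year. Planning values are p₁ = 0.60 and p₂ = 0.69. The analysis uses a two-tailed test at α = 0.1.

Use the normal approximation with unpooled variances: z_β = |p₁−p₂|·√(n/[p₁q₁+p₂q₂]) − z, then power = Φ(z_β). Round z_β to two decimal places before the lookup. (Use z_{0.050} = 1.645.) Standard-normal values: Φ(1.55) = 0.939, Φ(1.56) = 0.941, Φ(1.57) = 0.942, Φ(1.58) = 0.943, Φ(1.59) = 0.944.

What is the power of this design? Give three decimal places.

z_β = |p₁−p₂|·√(n/[p₁q₁+p₂q₂]) − z_{α/2}
    = 0.09 · √(580/0.4539) − 1.645
    = 0.09 · 35.7465 − 1.645
    = 3.2172 − 1.645 = 1.5722 → 1.57
Power = Φ(1.57) = 0.942.

Power ≈ 0.942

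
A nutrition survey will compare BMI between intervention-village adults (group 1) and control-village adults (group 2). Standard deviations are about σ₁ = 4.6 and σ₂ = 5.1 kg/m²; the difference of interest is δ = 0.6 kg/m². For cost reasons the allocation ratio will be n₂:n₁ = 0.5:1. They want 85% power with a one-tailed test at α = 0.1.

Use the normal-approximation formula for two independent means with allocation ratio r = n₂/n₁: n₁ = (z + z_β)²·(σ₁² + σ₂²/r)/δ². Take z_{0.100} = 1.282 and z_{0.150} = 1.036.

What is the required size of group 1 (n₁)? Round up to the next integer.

n₁ = (z_α + z_β)² · (σ₁² + σ₂²/r) / δ²
   = (1.282 + 1.036)² · (4.6² + 5.1²/0.5) / 0.6²
   = 5.3731 · (21.16 + 52.02) / 0.36
   = 5.3731 · 73.18 / 0.36
   = 1092.24
Round up → n₁ = 1093; n₂ = r·n₁ = 0.5 × 1093 = 547.

n₁ = 1093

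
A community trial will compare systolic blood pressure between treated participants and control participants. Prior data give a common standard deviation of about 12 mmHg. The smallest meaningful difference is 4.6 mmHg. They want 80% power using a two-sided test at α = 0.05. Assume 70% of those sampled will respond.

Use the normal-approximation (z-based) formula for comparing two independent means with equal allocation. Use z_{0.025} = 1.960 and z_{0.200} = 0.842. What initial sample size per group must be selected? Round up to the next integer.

n = (z_{α/2} + z_β)² · (σ₁² + σ₂²) / δ²
  = (1.960 + 0.842)² · (2·12² = 288) / 4.6²
  = 7.8512 · 288 / 21.16
  = 106.86
Adjust for 70% response: 106.86 / 0.70 = 152.66.
Round up → n = 153 per group.

n = 153 per group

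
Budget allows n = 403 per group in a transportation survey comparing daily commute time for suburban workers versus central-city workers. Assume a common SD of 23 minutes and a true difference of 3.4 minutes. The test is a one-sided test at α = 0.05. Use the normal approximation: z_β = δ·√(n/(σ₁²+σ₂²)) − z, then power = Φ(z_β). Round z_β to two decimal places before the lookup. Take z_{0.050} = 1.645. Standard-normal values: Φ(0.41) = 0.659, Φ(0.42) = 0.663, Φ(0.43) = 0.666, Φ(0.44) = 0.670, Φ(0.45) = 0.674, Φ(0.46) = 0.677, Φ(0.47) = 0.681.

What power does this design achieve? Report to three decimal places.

z_β = δ·√(n/(σ₁²+σ₂²)) − z_α
    = 3.4 · √(403/1058) − 1.645
    = 3.4 · 0.61718 − 1.645
    = 2.0984 − 1.645 = 0.4534 → 0.45
Power = Φ(0.45) = 0.674.

Power ≈ 0.674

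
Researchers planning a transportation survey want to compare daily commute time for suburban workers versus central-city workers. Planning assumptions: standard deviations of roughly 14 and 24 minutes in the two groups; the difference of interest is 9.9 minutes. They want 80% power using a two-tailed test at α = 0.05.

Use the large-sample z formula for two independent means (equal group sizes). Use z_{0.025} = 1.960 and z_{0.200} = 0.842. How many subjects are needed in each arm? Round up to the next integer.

n = 62 per group

n = (z_{α/2} + z_β)² · (σ₁² + σ₂²) / δ²
  = (1.960 + 0.842)² · (14² + 24² = 772) / 9.9²
  = 7.8512 · 772 / 98.01
  = 61.84
Round up → n = 62 per group.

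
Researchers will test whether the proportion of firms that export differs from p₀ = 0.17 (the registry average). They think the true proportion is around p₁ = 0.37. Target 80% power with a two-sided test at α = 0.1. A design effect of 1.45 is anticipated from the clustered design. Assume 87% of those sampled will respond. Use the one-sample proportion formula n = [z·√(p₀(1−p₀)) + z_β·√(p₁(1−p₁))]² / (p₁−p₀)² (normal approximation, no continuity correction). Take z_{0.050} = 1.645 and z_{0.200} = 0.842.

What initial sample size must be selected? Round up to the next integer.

n = 44

n = [z_{α/2}·√(p₀q₀) + z_β·√(p₁q₁)]² / (p₁ − p₀)²
  = [1.645·√(0.17·0.83) + 0.842·√(0.37·0.63)]² / (0.20)²
  = [1.645·0.3756 + 0.842·0.4828]² / 0.0400
  = [1.0244]² / 0.0400
  = 26.24
Design effect: 1.45 × 26.24 = 38.04.
Adjust for 87% response: 38.04 / 0.87 = 43.73.
Round up → n = 44.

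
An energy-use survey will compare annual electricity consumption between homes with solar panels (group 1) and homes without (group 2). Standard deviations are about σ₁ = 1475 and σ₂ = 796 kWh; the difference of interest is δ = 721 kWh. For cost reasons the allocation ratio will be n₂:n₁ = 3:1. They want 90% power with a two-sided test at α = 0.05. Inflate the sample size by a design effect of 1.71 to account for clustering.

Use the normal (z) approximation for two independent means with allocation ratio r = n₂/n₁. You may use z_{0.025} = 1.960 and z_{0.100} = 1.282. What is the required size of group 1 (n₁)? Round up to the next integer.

n₁ = 83

n₁ = (z_{α/2} + z_β)² · (σ₁² + σ₂²/r) / δ²
   = (1.960 + 1.282)² · (1475² + 796²/3) / 721²
   = 10.5106 · (2175625 + 211205.3) / 519841
   = 10.5106 · 2386830.3 / 519841
   = 48.26
Design effect: 1.71 × 48.26 = 82.52.
Round up → n₁ = 83; n₂ = r·n₁ = 3 × 83 = 249.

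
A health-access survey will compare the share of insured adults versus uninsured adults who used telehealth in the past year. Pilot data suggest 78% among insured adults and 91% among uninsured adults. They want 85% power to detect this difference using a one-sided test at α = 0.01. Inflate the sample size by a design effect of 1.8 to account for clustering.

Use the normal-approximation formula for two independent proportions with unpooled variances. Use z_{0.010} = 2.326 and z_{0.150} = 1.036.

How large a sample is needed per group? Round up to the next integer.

n = (z_α + z_β)² · [p₁(1−p₁) + p₂(1−p₂)] / (p₁ − p₂)²
  = (2.326 + 1.036)² · (0.78·0.22 + 0.91·0.09) / (-0.13)²
  = (3.362)² · (0.1716 + 0.0819) / 0.0169
  = 11.3030 · 0.2535 / 0.0169
  = 169.55
Design effect: 1.8 × 169.55 = 305.18.
Round up → n = 306 per group.

n = 306 per group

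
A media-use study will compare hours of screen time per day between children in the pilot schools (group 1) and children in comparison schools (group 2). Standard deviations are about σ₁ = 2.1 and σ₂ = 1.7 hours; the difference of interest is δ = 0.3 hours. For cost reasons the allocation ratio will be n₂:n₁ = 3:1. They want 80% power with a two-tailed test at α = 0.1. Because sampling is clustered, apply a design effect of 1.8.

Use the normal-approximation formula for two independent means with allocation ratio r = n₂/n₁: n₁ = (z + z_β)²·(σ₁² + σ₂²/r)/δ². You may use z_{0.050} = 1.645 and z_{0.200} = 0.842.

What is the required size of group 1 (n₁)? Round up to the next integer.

n₁ = (z_{α/2} + z_β)² · (σ₁² + σ₂²/r) / δ²
   = (1.645 + 0.842)² · (2.1² + 1.7²/3) / 0.3²
   = 6.1852 · (4.41 + 0.96333) / 0.09
   = 6.1852 · 5.3733 / 0.09
   = 369.28
Design effect: 1.8 × 369.28 = 664.70.
Round up → n₁ = 665; n₂ = r·n₁ = 3 × 665 = 1995.

n₁ = 665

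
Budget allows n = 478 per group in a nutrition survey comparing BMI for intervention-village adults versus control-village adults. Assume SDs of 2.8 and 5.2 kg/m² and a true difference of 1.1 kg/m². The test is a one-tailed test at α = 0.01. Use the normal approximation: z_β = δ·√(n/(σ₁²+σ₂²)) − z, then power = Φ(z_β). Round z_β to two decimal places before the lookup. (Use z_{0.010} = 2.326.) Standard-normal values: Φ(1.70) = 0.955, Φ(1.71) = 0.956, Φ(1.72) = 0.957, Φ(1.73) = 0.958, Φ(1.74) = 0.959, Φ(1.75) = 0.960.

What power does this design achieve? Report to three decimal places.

z_β = δ·√(n/(σ₁²+σ₂²)) − z_α
    = 1.1 · √(478/34.88) − 2.326
    = 1.1 · 3.70191 − 2.326
    = 4.0721 − 2.326 = 1.7461 → 1.75
Power = Φ(1.75) = 0.960.

Power ≈ 0.960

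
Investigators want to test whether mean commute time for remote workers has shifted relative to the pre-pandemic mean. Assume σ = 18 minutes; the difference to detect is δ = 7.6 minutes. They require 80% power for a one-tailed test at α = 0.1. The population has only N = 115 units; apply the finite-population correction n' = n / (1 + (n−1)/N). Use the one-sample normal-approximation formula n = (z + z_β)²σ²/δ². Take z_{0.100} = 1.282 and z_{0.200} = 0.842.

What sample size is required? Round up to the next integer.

n = (z_α + z_β)² · σ² / δ²
  = (1.282 + 0.842)² · 18² / 7.6²
  = 4.5114 · 324 / 57.76
  = 25.31
Finite-population correction (N = 115): 25.31 / (1 + (25.31 − 1)/115) = 20.89.
Round up → n = 21.

n = 21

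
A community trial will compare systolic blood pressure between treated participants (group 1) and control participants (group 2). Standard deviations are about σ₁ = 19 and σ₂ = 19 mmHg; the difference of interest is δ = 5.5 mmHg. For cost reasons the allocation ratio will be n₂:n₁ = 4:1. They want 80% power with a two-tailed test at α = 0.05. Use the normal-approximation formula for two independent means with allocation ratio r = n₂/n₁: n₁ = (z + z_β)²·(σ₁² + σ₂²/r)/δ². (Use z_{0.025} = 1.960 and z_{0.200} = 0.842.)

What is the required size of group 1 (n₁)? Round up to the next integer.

n₁ = 118

n₁ = (z_{α/2} + z_β)² · (σ₁² + σ₂²/r) / δ²
   = (1.960 + 0.842)² · (19² + 19²/4) / 5.5²
   = 7.8512 · (361 + 90.25) / 30.25
   = 7.8512 · 451.25 / 30.25
   = 117.12
Round up → n₁ = 118; n₂ = r·n₁ = 4 × 118 = 472.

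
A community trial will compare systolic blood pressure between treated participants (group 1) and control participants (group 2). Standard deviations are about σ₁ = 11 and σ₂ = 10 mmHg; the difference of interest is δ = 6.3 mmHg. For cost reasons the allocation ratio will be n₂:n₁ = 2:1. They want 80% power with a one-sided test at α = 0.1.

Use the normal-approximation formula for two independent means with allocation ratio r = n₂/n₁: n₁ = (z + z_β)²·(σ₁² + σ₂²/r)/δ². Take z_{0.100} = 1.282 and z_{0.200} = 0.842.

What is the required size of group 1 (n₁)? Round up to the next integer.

n₁ = (z_α + z_β)² · (σ₁² + σ₂²/r) / δ²
   = (1.282 + 0.842)² · (11² + 10²/2) / 6.3²
   = 4.5114 · (121 + 50) / 39.69
   = 4.5114 · 171 / 39.69
   = 19.44
Round up → n₁ = 20; n₂ = r·n₁ = 2 × 20 = 40.

n₁ = 20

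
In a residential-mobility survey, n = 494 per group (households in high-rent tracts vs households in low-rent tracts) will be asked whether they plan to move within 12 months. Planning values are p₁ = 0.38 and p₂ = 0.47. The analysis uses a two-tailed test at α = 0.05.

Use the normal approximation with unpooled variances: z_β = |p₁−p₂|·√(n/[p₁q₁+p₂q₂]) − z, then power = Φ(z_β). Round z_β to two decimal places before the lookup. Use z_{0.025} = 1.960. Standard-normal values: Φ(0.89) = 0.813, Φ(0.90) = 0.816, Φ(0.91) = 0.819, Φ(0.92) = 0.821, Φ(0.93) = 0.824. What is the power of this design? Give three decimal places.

z_β = |p₁−p₂|·√(n/[p₁q₁+p₂q₂]) − z_{α/2}
    = 0.09 · √(494/0.4847) − 1.960
    = 0.09 · 31.9247 − 1.960
    = 2.8732 − 1.960 = 0.9132 → 0.91
Power = Φ(0.91) = 0.819.

Power ≈ 0.819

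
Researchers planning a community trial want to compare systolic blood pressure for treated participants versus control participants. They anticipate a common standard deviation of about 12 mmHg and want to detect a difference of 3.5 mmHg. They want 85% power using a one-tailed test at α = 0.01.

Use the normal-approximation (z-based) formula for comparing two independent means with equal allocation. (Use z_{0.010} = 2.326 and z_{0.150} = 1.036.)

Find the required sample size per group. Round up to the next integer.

n = (z_α + z_β)² · (σ₁² + σ₂²) / δ²
  = (2.326 + 1.036)² · (2·12² = 288) / 3.5²
  = 11.3030 · 288 / 12.25
  = 265.74
Round up → n = 266 per group.

n = 266 per group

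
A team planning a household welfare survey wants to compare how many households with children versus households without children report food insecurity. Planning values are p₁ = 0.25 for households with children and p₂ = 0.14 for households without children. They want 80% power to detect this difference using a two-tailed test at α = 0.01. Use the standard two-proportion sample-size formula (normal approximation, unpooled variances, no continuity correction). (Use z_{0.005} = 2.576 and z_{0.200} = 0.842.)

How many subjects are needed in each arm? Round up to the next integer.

n = 298 per group

n = (z_{α/2} + z_β)² · [p₁(1−p₁) + p₂(1−p₂)] / (p₁ − p₂)²
  = (2.576 + 0.842)² · (0.25·0.75 + 0.14·0.86) / (0.11)²
  = (3.418)² · (0.1875 + 0.1204) / 0.0121
  = 11.6827 · 0.3079 / 0.0121
  = 297.28
Round up → n = 298 per group.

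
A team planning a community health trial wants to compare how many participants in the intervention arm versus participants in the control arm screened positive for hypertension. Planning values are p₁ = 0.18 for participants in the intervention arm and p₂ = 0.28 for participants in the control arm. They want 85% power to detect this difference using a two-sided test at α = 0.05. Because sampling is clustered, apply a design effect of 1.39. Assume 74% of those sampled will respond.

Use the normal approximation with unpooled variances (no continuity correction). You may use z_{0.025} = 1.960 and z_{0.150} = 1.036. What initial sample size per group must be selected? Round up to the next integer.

n = (z_{α/2} + z_β)² · [p₁(1−p₁) + p₂(1−p₂)] / (p₁ − p₂)²
  = (1.960 + 1.036)² · (0.18·0.82 + 0.28·0.72) / (-0.10)²
  = (2.996)² · (0.1476 + 0.2016) / 0.0100
  = 8.9760 · 0.3492 / 0.0100
  = 313.44
Design effect: 1.39 × 313.44 = 435.69.
Adjust for 74% response: 435.69 / 0.74 = 588.76.
Round up → n = 589 per group.

n = 589 per group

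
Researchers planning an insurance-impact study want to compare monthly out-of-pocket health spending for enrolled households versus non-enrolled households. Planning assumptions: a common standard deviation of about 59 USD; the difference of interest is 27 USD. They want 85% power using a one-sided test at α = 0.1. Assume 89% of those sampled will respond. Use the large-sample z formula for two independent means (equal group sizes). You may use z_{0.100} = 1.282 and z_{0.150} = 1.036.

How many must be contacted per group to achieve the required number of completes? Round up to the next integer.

n = 58 per group

n = (z_α + z_β)² · (σ₁² + σ₂²) / δ²
  = (1.282 + 1.036)² · (2·59² = 6962) / 27²
  = 5.3731 · 6962 / 729
  = 51.31
Adjust for 89% response: 51.31 / 0.89 = 57.66.
Round up → n = 58 per group.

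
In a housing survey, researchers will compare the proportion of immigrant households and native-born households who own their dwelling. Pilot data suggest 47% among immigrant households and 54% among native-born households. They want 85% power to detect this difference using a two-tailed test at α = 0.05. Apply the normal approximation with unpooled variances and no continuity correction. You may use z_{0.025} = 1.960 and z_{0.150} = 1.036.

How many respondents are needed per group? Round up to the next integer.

n = (z_{α/2} + z_β)² · [p₁(1−p₁) + p₂(1−p₂)] / (p₁ − p₂)²
  = (1.960 + 1.036)² · (0.47·0.53 + 0.54·0.46) / (-0.07)²
  = (2.996)² · (0.2491 + 0.2484) / 0.0049
  = 8.9760 · 0.4975 / 0.0049
  = 911.34
Round up → n = 912 per group.

n = 912 per group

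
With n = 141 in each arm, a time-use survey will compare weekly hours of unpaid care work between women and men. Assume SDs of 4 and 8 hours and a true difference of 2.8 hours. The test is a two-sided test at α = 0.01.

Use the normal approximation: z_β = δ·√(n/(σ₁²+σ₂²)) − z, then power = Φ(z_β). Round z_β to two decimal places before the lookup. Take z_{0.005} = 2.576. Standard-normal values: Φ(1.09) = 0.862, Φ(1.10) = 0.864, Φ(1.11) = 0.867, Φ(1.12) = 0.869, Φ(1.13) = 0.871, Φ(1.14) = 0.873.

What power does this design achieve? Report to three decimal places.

Power ≈ 0.873

z_β = δ·√(n/(σ₁²+σ₂²)) − z_{α/2}
    = 2.8 · √(141/80) − 2.576
    = 2.8 · 1.32759 − 2.576
    = 3.7173 − 2.576 = 1.1413 → 1.14
Power = Φ(1.14) = 0.873.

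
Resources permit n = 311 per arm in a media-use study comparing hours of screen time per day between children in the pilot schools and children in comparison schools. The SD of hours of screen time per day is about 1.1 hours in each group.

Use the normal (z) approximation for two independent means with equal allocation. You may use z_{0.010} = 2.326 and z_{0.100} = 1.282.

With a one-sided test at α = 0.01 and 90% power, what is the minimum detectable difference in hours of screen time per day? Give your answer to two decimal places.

δ = (z_α + z_β) · √((σ₁²+σ₂²)/n)
  = (2.326 + 1.282) · √(2.42/311)
  = 3.608 · √0.00778
  = 3.608 · 0.0882
  = 0.3183

Minimum detectable difference ≈ 0.32 hours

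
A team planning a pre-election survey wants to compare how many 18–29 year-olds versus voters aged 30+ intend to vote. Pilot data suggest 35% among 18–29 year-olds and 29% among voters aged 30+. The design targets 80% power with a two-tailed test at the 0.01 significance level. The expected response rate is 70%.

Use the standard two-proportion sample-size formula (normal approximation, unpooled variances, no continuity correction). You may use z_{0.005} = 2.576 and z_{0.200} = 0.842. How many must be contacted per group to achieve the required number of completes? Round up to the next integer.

n = (z_{α/2} + z_β)² · [p₁(1−p₁) + p₂(1−p₂)] / (p₁ − p₂)²
  = (2.576 + 0.842)² · (0.35·0.65 + 0.29·0.71) / (0.06)²
  = (3.418)² · (0.2275 + 0.2059) / 0.0036
  = 11.6827 · 0.4334 / 0.0036
  = 1406.47
Adjust for 70% response: 1406.47 / 0.70 = 2009.24.
Round up → n = 2010 per group.

n = 2010 per group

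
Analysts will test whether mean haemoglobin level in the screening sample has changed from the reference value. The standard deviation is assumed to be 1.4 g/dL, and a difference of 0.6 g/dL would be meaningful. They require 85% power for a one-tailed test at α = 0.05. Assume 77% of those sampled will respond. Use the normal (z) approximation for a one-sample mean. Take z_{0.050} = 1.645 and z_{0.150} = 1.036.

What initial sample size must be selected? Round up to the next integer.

n = 51

n = (z_α + z_β)² · σ² / δ²
  = (1.645 + 1.036)² · 1.4² / 0.6²
  = 7.1878 · 1.96 / 0.36
  = 39.13
Adjust for 77% response: 39.13 / 0.77 = 50.82.
Round up → n = 51.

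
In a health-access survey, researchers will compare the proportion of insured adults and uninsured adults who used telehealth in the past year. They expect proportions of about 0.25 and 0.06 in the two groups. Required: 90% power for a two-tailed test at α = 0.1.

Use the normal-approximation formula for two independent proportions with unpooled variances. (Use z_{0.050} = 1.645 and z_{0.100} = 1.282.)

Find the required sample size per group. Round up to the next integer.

n = (z_{α/2} + z_β)² · [p₁(1−p₁) + p₂(1−p₂)] / (p₁ − p₂)²
  = (1.645 + 1.282)² · (0.25·0.75 + 0.06·0.94) / (0.19)²
  = (2.927)² · (0.1875 + 0.0564) / 0.0361
  = 8.5673 · 0.2439 / 0.0361
  = 57.88
Round up → n = 58 per group.

n = 58 per group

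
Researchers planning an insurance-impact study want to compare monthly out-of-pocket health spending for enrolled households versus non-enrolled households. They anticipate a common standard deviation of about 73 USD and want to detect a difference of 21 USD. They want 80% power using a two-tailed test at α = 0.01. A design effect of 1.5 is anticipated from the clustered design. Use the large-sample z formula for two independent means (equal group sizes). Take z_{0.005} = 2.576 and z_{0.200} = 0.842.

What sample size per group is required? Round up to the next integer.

n = 424 per group

n = (z_{α/2} + z_β)² · (σ₁² + σ₂²) / δ²
  = (2.576 + 0.842)² · (2·73² = 10658) / 21²
  = 11.6827 · 10658 / 441
  = 282.35
Design effect: 1.5 × 282.35 = 423.52.
Round up → n = 424 per group.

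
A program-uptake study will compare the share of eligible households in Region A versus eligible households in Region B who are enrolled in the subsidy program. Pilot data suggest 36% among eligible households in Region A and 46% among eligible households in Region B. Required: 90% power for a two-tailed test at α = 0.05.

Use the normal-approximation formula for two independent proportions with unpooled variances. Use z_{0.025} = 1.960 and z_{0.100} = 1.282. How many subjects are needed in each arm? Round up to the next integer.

n = 504 per group

n = (z_{α/2} + z_β)² · [p₁(1−p₁) + p₂(1−p₂)] / (p₁ − p₂)²
  = (1.960 + 1.282)² · (0.36·0.64 + 0.46·0.54) / (-0.10)²
  = (3.242)² · (0.2304 + 0.2484) / 0.0100
  = 10.5106 · 0.4788 / 0.0100
  = 503.25
Round up → n = 504 per group.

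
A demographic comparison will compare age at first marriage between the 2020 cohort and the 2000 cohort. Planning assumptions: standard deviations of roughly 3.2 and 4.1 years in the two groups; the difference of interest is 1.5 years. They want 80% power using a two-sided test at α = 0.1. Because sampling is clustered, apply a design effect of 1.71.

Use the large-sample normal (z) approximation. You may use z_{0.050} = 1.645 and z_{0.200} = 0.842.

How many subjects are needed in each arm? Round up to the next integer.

n = (z_{α/2} + z_β)² · (σ₁² + σ₂²) / δ²
  = (1.645 + 0.842)² · (3.2² + 4.1² = 27.05) / 1.5²
  = 6.1852 · 27.05 / 2.25
  = 74.36
Design effect: 1.71 × 74.36 = 127.15.
Round up → n = 128 per group.

n = 128 per group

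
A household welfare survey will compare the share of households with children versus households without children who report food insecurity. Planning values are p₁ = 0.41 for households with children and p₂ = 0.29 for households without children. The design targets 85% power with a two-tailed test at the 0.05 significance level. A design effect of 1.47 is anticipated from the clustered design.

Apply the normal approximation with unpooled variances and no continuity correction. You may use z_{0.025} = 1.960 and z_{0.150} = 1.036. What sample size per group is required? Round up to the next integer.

n = (z_{α/2} + z_β)² · [p₁(1−p₁) + p₂(1−p₂)] / (p₁ − p₂)²
  = (1.960 + 1.036)² · (0.41·0.59 + 0.29·0.71) / (0.12)²
  = (2.996)² · (0.2419 + 0.2059) / 0.0144
  = 8.9760 · 0.4478 / 0.0144
  = 279.13
Design effect: 1.47 × 279.13 = 410.32.
Round up → n = 411 per group.

n = 411 per group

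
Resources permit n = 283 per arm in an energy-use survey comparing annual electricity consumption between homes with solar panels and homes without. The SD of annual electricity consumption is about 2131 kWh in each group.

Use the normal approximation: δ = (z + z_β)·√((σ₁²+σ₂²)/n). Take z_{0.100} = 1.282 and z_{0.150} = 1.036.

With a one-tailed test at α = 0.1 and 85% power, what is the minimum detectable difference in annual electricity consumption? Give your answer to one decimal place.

δ = (z_α + z_β) · √((σ₁²+σ₂²)/n)
  = (1.282 + 1.036) · √(9082322/283)
  = 2.318 · √32093.0
  = 2.318 · 179.1452
  = 415.2586

Minimum detectable difference ≈ 415.3 kWh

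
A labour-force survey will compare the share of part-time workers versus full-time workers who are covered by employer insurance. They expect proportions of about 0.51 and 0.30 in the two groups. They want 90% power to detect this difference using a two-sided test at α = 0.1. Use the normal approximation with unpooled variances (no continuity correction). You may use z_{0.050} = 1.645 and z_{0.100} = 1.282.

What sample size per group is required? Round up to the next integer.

n = (z_{α/2} + z_β)² · [p₁(1−p₁) + p₂(1−p₂)] / (p₁ − p₂)²
  = (1.645 + 1.282)² · (0.51·0.49 + 0.30·0.70) / (0.21)²
  = (2.927)² · (0.2499 + 0.2100) / 0.0441
  = 8.5673 · 0.4599 / 0.0441
  = 89.35
Round up → n = 90 per group.

n = 90 per group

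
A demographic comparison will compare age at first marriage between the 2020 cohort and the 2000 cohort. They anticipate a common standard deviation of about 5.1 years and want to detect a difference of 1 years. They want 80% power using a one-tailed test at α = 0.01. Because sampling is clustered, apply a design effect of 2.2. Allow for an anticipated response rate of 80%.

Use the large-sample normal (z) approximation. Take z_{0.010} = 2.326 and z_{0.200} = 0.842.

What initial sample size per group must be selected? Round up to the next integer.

n = 1436 per group

n = (z_α + z_β)² · (σ₁² + σ₂²) / δ²
  = (2.326 + 0.842)² · (2·5.1² = 52.02) / 1²
  = 10.0362 · 52.02 / 1
  = 522.08
Design effect: 2.2 × 522.08 = 1148.59.
Adjust for 80% response: 1148.59 / 0.80 = 1435.73.
Round up → n = 1436 per group.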